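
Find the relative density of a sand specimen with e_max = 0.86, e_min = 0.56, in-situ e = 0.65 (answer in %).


Using Dr = (e_max - e) / (e_max - e_min) * 100
e_max - e = 0.86 - 0.65 = 0.21
e_max - e_min = 0.86 - 0.56 = 0.3
Dr = 0.21 / 0.3 * 100
Dr = 70.0 %


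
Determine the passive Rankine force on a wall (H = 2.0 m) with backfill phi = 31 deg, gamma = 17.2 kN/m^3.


Compute passive earth pressure coefficient:
Kp = tan^2(45 + phi/2) = tan^2(60.5) = 3.124035
Compute passive force:
Pp = 0.5 * Kp * gamma * H^2
Pp = 0.5 * 3.124035 * 17.2 * 2.0^2
Pp = 107.47 kN/m


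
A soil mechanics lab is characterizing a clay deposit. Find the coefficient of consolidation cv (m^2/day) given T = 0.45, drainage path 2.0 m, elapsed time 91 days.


Using cv = T * H_dr^2 / t
H_dr^2 = 2.0^2 = 4.0
cv = 0.45 * 4.0 / 91
cv = 0.01978 m^2/day


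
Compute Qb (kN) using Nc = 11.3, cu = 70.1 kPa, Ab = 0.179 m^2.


Result: 141.79 kN

Derivation:
Using Qb = Nc * cu * Ab
Qb = 11.3 * 70.1 * 0.179
Qb = 141.79 kN


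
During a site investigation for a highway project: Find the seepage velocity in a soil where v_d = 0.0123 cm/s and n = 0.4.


Using v_s = v_d / n
v_s = 0.0123 / 0.4
v_s = 0.03075 cm/s


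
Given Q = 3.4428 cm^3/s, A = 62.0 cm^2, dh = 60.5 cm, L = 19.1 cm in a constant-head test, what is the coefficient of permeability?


Compute hydraulic gradient:
i = dh / L = 60.5 / 19.1 = 3.16754
Then apply Darcy's law:
k = Q / (A * i)
k = 3.4428 / (62.0 * 3.16754)
k = 3.4428 / 196.387
k = 0.017531 cm/s


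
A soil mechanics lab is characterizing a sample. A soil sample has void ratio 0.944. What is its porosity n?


Result: 0.4856

Derivation:
Using the relation n = e / (1 + e)
n = 0.944 / (1 + 0.944)
n = 0.944 / 1.944
n = 0.4856


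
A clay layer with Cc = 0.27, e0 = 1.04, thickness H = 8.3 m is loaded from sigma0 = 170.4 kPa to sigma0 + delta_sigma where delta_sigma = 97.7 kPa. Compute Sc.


Result: 0.2162 m

Derivation:
Using Sc = Cc * H / (1 + e0) * log10((sigma0 + delta_sigma) / sigma0)
Stress ratio = (170.4 + 97.7) / 170.4 = 1.57336
log10(1.57336) = 0.196827
Cc * H / (1 + e0) = 0.27 * 8.3 / (1 + 1.04) = 1.09853
Sc = 1.09853 * 0.196827
Sc = 0.2162 m


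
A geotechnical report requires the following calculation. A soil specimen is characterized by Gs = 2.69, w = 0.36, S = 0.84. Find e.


Using the relation e = Gs * w / S
e = 2.69 * 0.36 / 0.84
e = 1.1529


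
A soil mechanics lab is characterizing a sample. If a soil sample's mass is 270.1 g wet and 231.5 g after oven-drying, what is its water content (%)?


Result: 16.67 %

Derivation:
Using w = (m_wet - m_dry) / m_dry * 100
m_wet - m_dry = 270.1 - 231.5 = 38.6 g
w = 38.6 / 231.5 * 100
w = 16.67 %


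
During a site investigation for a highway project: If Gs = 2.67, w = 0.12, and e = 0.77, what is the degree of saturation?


Result: 0.4161

Derivation:
Using S = Gs * w / e
S = 2.67 * 0.12 / 0.77
S = 0.4161


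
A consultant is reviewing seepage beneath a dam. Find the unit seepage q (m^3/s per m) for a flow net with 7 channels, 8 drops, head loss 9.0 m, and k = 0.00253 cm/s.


Convert k to m/s for unit consistency with H:
k = 0.00253 cm/s = 0.00253 / 100 m/s = 2.53e-05 m/s
Using q = k * H * Nf / Nd
Nf / Nd = 7 / 8 = 0.875
q = 2.53e-05 * 9.0 * 0.875
q = 0.0001992 m^3/s per m


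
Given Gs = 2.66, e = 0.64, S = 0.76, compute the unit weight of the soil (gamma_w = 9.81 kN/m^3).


Result: 18.821 kN/m^3

Derivation:
Using gamma = gamma_w * (Gs + S*e) / (1 + e)
Numerator: Gs + S*e = 2.66 + 0.76*0.64 = 3.1464
Denominator: 1 + e = 1 + 0.64 = 1.64
gamma = 9.81 * 3.1464 / 1.64
gamma = 18.821 kN/m^3


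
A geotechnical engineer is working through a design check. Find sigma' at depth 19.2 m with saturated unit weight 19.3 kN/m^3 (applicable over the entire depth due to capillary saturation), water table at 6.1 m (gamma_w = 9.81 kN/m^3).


Result: 242.05 kPa

Derivation:
Total stress = gamma_sat * depth
sigma = 19.3 * 19.2 = 370.56 kPa
Pore water pressure u = gamma_w * (depth - d_wt)
u = 9.81 * (19.2 - 6.1) = 128.511 kPa
Effective stress = sigma - u
sigma' = 370.56 - 128.511 = 242.05 kPa


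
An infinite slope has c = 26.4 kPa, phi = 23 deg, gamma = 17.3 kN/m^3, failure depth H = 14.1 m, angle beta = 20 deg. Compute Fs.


Result: 1.503

Derivation:
Using Fs = c / (gamma*H*sin(beta)*cos(beta)) + tan(phi)/tan(beta)
Cohesion contribution = 26.4 / (17.3*14.1*sin(20)*cos(20))
Cohesion contribution = 0.336745
Friction contribution = tan(23)/tan(20) = 1.16623
Fs = 0.336745 + 1.16623
Fs = 1.503


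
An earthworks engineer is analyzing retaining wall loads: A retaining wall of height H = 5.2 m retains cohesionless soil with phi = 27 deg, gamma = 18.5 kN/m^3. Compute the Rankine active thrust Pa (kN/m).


Compute active earth pressure coefficient:
Ka = tan^2(45 - phi/2) = tan^2(31.5) = 0.375525
Compute active force:
Pa = 0.5 * Ka * gamma * H^2
Pa = 0.5 * 0.375525 * 18.5 * 5.2^2
Pa = 93.93 kN/m


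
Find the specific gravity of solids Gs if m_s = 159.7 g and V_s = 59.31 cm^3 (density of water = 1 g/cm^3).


Using Gs = m_s / (V_s * rho_w)
Since rho_w = 1 g/cm^3:
Gs = 159.7 / 59.31
Gs = 2.693


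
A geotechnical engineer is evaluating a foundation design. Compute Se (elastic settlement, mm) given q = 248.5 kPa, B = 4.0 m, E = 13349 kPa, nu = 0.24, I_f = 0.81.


Using Se = q * B * (1 - nu^2) * I_f / E
1 - nu^2 = 1 - 0.24^2 = 0.9424
Se = 248.5 * 4.0 * 0.9424 * 0.81 / 13349
Se = 0.056841 m
Convert to mm: Se = 0.056841 * 1000 = 56.841 mm


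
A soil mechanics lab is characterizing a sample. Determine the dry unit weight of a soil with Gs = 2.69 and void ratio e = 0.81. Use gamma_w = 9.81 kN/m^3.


Using gamma_d = Gs * gamma_w / (1 + e)
gamma_d = 2.69 * 9.81 / (1 + 0.81)
gamma_d = 2.69 * 9.81 / 1.81
gamma_d = 14.58 kN/m^3


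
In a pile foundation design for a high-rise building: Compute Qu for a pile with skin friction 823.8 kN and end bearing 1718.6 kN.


Result: 2542.4 kN

Derivation:
Using Qu = Qf + Qb
Qu = 823.8 + 1718.6
Qu = 2542.4 kN


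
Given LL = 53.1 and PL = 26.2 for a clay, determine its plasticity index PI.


Using PI = LL - PL
PI = 53.1 - 26.2
PI = 26.9


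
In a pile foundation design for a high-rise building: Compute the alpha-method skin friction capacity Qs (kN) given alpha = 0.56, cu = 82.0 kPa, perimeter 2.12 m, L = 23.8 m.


Result: 2316.94 kN

Derivation:
Using Qs = alpha * cu * perimeter * L
Qs = 0.56 * 82.0 * 2.12 * 23.8
Qs = 2316.94 kN


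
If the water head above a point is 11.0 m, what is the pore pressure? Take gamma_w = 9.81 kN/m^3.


Using u = gamma_w * h_w
u = 9.81 * 11.0
u = 107.91 kPa


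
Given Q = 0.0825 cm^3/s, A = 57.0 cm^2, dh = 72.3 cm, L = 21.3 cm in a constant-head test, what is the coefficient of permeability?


Compute hydraulic gradient:
i = dh / L = 72.3 / 21.3 = 3.39437
Then apply Darcy's law:
k = Q / (A * i)
k = 0.0825 / (57.0 * 3.39437)
k = 0.0825 / 193.479
k = 0.000426 cm/s


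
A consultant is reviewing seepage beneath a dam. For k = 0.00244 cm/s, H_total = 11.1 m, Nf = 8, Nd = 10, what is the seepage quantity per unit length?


Convert k to m/s for unit consistency with H:
k = 0.00244 cm/s = 0.00244 / 100 m/s = 2.44e-05 m/s
Using q = k * H * Nf / Nd
Nf / Nd = 8 / 10 = 0.8
q = 2.44e-05 * 11.1 * 0.8
q = 0.0002167 m^3/s per m


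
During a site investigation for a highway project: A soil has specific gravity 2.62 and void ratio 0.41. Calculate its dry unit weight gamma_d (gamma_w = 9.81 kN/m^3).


Using gamma_d = Gs * gamma_w / (1 + e)
gamma_d = 2.62 * 9.81 / (1 + 0.41)
gamma_d = 2.62 * 9.81 / 1.41
gamma_d = 18.229 kN/m^3


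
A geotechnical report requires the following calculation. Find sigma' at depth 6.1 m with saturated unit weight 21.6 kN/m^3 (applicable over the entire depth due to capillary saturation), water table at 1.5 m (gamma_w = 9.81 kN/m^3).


Total stress = gamma_sat * depth
sigma = 21.6 * 6.1 = 131.76 kPa
Pore water pressure u = gamma_w * (depth - d_wt)
u = 9.81 * (6.1 - 1.5) = 45.126 kPa
Effective stress = sigma - u
sigma' = 131.76 - 45.126 = 86.63 kPa


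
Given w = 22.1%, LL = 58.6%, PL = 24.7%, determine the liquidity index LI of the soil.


Result: -0.077

Derivation:
First compute the plasticity index:
PI = LL - PL = 58.6 - 24.7 = 33.9
Then compute the liquidity index:
LI = (w - PL) / PI
LI = (22.1 - 24.7) / 33.9
LI = -0.077


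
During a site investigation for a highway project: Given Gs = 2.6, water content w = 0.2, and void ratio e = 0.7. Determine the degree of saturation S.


Result: 0.7429

Derivation:
Using S = Gs * w / e
S = 2.6 * 0.2 / 0.7
S = 0.7429


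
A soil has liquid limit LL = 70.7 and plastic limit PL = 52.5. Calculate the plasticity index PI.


Result: 18.2

Derivation:
Using PI = LL - PL
PI = 70.7 - 52.5
PI = 18.2


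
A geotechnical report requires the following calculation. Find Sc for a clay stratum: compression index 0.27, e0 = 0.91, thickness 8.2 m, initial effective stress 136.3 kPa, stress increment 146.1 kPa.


Result: 0.3667 m

Derivation:
Using Sc = Cc * H / (1 + e0) * log10((sigma0 + delta_sigma) / sigma0)
Stress ratio = (136.3 + 146.1) / 136.3 = 2.0719
log10(2.0719) = 0.316369
Cc * H / (1 + e0) = 0.27 * 8.2 / (1 + 0.91) = 1.15916
Sc = 1.15916 * 0.316369
Sc = 0.3667 m


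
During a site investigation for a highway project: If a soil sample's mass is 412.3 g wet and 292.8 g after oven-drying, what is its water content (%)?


Result: 40.81 %

Derivation:
Using w = (m_wet - m_dry) / m_dry * 100
m_wet - m_dry = 412.3 - 292.8 = 119.5 g
w = 119.5 / 292.8 * 100
w = 40.81 %


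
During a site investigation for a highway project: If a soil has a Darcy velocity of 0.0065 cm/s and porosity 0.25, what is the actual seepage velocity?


Using v_s = v_d / n
v_s = 0.0065 / 0.25
v_s = 0.026 cm/s


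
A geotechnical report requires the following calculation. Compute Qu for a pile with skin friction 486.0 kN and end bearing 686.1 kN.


Using Qu = Qf + Qb
Qu = 486.0 + 686.1
Qu = 1172.1 kN


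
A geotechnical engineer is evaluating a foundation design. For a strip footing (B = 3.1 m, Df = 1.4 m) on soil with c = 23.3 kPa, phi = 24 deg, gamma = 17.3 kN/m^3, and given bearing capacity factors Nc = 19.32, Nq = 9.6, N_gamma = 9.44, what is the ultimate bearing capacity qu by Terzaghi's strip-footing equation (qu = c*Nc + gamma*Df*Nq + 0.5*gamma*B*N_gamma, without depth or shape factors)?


Compute qu = c*Nc + gamma*Df*Nq + 0.5*gamma*B*N_gamma
Term 1: 23.3 * 19.32 = 450.156
Term 2: 17.3 * 1.4 * 9.6 = 232.512
Term 3: 0.5 * 17.3 * 3.1 * 9.44 = 253.1336
qu = 450.156 + 232.512 + 253.1336
qu = 935.8 kPa


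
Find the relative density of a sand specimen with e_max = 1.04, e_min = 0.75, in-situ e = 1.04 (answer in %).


Using Dr = (e_max - e) / (e_max - e_min) * 100
e_max - e = 1.04 - 1.04 = 0.0
e_max - e_min = 1.04 - 0.75 = 0.29
Dr = 0.0 / 0.29 * 100
Dr = 0.0 %


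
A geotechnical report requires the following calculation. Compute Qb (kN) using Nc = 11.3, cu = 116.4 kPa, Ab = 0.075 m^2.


Result: 98.65 kN

Derivation:
Using Qb = Nc * cu * Ab
Qb = 11.3 * 116.4 * 0.075
Qb = 98.65 kN


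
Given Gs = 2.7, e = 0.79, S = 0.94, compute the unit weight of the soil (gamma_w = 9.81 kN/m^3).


Using gamma = gamma_w * (Gs + S*e) / (1 + e)
Numerator: Gs + S*e = 2.7 + 0.94*0.79 = 3.4426
Denominator: 1 + e = 1 + 0.79 = 1.79
gamma = 9.81 * 3.4426 / 1.79
gamma = 18.867 kN/m^3


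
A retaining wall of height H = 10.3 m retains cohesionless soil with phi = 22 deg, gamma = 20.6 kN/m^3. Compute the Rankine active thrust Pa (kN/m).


Compute active earth pressure coefficient:
Ka = tan^2(45 - phi/2) = tan^2(34.0) = 0.454962
Compute active force:
Pa = 0.5 * Ka * gamma * H^2
Pa = 0.5 * 0.454962 * 20.6 * 10.3^2
Pa = 497.15 kN/m


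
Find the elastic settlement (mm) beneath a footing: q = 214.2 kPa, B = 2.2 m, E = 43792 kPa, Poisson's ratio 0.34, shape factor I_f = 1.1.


Using Se = q * B * (1 - nu^2) * I_f / E
1 - nu^2 = 1 - 0.34^2 = 0.8844
Se = 214.2 * 2.2 * 0.8844 * 1.1 / 43792
Se = 0.010469 m
Convert to mm: Se = 0.010469 * 1000 = 10.469 mm


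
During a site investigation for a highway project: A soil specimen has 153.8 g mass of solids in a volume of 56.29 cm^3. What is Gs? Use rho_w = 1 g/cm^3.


Using Gs = m_s / (V_s * rho_w)
Since rho_w = 1 g/cm^3:
Gs = 153.8 / 56.29
Gs = 2.732


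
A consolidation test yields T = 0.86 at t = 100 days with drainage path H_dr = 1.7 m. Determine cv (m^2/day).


Using cv = T * H_dr^2 / t
H_dr^2 = 1.7^2 = 2.89
cv = 0.86 * 2.89 / 100
cv = 0.02485 m^2/day


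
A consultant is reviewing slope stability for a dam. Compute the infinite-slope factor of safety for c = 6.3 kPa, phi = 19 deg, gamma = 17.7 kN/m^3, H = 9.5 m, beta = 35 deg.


Using Fs = c / (gamma*H*sin(beta)*cos(beta)) + tan(phi)/tan(beta)
Cohesion contribution = 6.3 / (17.7*9.5*sin(35)*cos(35))
Cohesion contribution = 0.0797421
Friction contribution = tan(19)/tan(35) = 0.491751
Fs = 0.0797421 + 0.491751
Fs = 0.571


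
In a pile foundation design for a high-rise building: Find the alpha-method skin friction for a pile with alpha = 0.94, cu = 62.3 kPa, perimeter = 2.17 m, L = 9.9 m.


Using Qs = alpha * cu * perimeter * L
Qs = 0.94 * 62.3 * 2.17 * 9.9
Qs = 1258.09 kN


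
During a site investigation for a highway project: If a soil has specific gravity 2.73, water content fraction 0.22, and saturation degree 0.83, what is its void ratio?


Result: 0.7236

Derivation:
Using the relation e = Gs * w / S
e = 2.73 * 0.22 / 0.83
e = 0.7236


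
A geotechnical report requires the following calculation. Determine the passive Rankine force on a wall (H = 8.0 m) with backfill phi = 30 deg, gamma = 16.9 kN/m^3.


Result: 1622.4 kN/m

Derivation:
Compute passive earth pressure coefficient:
Kp = tan^2(45 + phi/2) = tan^2(60.0) = 3
Compute passive force:
Pp = 0.5 * Kp * gamma * H^2
Pp = 0.5 * 3 * 16.9 * 8.0^2
Pp = 1622.4 kN/m


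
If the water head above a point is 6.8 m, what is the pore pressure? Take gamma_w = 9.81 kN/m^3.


Using u = gamma_w * h_w
u = 9.81 * 6.8
u = 66.71 kPa


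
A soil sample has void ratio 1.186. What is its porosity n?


Using the relation n = e / (1 + e)
n = 1.186 / (1 + 1.186)
n = 1.186 / 2.186
n = 0.5425


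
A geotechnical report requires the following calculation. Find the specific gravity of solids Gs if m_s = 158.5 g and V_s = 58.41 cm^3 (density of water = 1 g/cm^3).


Using Gs = m_s / (V_s * rho_w)
Since rho_w = 1 g/cm^3:
Gs = 158.5 / 58.41
Gs = 2.714


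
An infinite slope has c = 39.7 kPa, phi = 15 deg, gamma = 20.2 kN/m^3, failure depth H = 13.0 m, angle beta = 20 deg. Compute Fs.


Result: 1.207

Derivation:
Using Fs = c / (gamma*H*sin(beta)*cos(beta)) + tan(phi)/tan(beta)
Cohesion contribution = 39.7 / (20.2*13.0*sin(20)*cos(20))
Cohesion contribution = 0.47039
Friction contribution = tan(15)/tan(20) = 0.736184
Fs = 0.47039 + 0.736184
Fs = 1.207


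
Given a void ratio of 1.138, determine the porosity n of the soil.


Using the relation n = e / (1 + e)
n = 1.138 / (1 + 1.138)
n = 1.138 / 2.138
n = 0.5323


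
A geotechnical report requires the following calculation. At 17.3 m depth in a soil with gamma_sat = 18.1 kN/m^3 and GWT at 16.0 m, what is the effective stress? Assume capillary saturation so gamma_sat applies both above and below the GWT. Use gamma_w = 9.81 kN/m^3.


Result: 300.38 kPa

Derivation:
Total stress = gamma_sat * depth
sigma = 18.1 * 17.3 = 313.13 kPa
Pore water pressure u = gamma_w * (depth - d_wt)
u = 9.81 * (17.3 - 16.0) = 12.753 kPa
Effective stress = sigma - u
sigma' = 313.13 - 12.753 = 300.38 kPa


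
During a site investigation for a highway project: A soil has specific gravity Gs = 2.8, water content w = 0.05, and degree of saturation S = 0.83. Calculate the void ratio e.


Result: 0.1687

Derivation:
Using the relation e = Gs * w / S
e = 2.8 * 0.05 / 0.83
e = 0.1687


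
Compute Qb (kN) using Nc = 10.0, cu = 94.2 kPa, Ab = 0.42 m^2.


Using Qb = Nc * cu * Ab
Qb = 10.0 * 94.2 * 0.42
Qb = 395.64 kN


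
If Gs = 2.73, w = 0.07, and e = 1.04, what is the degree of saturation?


Using S = Gs * w / e
S = 2.73 * 0.07 / 1.04
S = 0.1838


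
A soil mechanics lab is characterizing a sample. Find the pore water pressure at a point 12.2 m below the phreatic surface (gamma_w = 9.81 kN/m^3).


Using u = gamma_w * h_w
u = 9.81 * 12.2
u = 119.68 kPa


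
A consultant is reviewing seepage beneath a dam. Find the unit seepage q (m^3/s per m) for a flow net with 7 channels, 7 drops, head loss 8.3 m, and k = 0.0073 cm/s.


Result: 0.0006059 m^3/s per m

Derivation:
Convert k to m/s for unit consistency with H:
k = 0.0073 cm/s = 0.0073 / 100 m/s = 7.3e-05 m/s
Using q = k * H * Nf / Nd
Nf / Nd = 7 / 7 = 1.0
q = 7.3e-05 * 8.3 * 1.0
q = 0.0006059 m^3/s per m


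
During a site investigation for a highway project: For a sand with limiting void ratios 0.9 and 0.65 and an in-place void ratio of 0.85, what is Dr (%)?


Result: 20.0 %

Derivation:
Using Dr = (e_max - e) / (e_max - e_min) * 100
e_max - e = 0.9 - 0.85 = 0.05
e_max - e_min = 0.9 - 0.65 = 0.25
Dr = 0.05 / 0.25 * 100
Dr = 20.0 %


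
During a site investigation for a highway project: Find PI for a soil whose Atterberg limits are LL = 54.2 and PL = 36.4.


Result: 17.8

Derivation:
Using PI = LL - PL
PI = 54.2 - 36.4
PI = 17.8


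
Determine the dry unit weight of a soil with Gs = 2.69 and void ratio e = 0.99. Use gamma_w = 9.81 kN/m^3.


Using gamma_d = Gs * gamma_w / (1 + e)
gamma_d = 2.69 * 9.81 / (1 + 0.99)
gamma_d = 2.69 * 9.81 / 1.99
gamma_d = 13.261 kN/m^3


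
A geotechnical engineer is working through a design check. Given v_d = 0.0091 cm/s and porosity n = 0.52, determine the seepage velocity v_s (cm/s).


Using v_s = v_d / n
v_s = 0.0091 / 0.52
v_s = 0.0175 cm/s


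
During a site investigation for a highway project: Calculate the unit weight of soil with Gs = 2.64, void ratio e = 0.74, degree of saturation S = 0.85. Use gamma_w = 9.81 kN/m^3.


Result: 18.43 kN/m^3

Derivation:
Using gamma = gamma_w * (Gs + S*e) / (1 + e)
Numerator: Gs + S*e = 2.64 + 0.85*0.74 = 3.269
Denominator: 1 + e = 1 + 0.74 = 1.74
gamma = 9.81 * 3.269 / 1.74
gamma = 18.43 kN/m^3


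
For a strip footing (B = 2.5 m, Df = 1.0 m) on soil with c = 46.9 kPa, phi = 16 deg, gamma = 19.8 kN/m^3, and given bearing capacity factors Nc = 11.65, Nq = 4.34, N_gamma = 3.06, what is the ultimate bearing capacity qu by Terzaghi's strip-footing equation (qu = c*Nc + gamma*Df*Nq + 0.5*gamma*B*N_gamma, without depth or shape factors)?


Compute qu = c*Nc + gamma*Df*Nq + 0.5*gamma*B*N_gamma
Term 1: 46.9 * 11.65 = 546.385
Term 2: 19.8 * 1.0 * 4.34 = 85.932
Term 3: 0.5 * 19.8 * 2.5 * 3.06 = 75.735
qu = 546.385 + 85.932 + 75.735
qu = 708.05 kPa


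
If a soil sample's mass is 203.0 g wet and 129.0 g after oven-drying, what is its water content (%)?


Using w = (m_wet - m_dry) / m_dry * 100
m_wet - m_dry = 203.0 - 129.0 = 74.0 g
w = 74.0 / 129.0 * 100
w = 57.36 %


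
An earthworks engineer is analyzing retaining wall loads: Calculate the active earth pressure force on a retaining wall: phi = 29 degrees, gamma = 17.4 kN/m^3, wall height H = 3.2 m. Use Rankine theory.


Compute active earth pressure coefficient:
Ka = tan^2(45 - phi/2) = tan^2(30.5) = 0.346974
Compute active force:
Pa = 0.5 * Ka * gamma * H^2
Pa = 0.5 * 0.346974 * 17.4 * 3.2^2
Pa = 30.91 kN/m


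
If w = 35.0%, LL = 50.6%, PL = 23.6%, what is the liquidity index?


Result: 0.422

Derivation:
First compute the plasticity index:
PI = LL - PL = 50.6 - 23.6 = 27.0
Then compute the liquidity index:
LI = (w - PL) / PI
LI = (35.0 - 23.6) / 27.0
LI = 0.422


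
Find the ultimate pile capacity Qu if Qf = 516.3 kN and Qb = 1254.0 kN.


Using Qu = Qf + Qb
Qu = 516.3 + 1254.0
Qu = 1770.3 kN


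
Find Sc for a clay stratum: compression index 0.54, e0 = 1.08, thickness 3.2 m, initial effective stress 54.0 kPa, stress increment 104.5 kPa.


Result: 0.3885 m

Derivation:
Using Sc = Cc * H / (1 + e0) * log10((sigma0 + delta_sigma) / sigma0)
Stress ratio = (54.0 + 104.5) / 54.0 = 2.93519
log10(2.93519) = 0.467636
Cc * H / (1 + e0) = 0.54 * 3.2 / (1 + 1.08) = 0.830769
Sc = 0.830769 * 0.467636
Sc = 0.3885 m


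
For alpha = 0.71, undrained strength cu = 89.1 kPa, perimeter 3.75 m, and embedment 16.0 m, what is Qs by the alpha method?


Using Qs = alpha * cu * perimeter * L
Qs = 0.71 * 89.1 * 3.75 * 16.0
Qs = 3795.66 kN


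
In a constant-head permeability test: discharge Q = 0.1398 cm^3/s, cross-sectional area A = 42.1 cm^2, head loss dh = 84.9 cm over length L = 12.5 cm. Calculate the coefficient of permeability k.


Compute hydraulic gradient:
i = dh / L = 84.9 / 12.5 = 6.792
Then apply Darcy's law:
k = Q / (A * i)
k = 0.1398 / (42.1 * 6.792)
k = 0.1398 / 285.943
k = 0.000489 cm/s


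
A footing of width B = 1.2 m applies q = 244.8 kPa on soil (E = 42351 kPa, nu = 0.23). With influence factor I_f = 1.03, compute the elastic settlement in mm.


Result: 6.766 mm

Derivation:
Using Se = q * B * (1 - nu^2) * I_f / E
1 - nu^2 = 1 - 0.23^2 = 0.9471
Se = 244.8 * 1.2 * 0.9471 * 1.03 / 42351
Se = 0.006766 m
Convert to mm: Se = 0.006766 * 1000 = 6.766 mm


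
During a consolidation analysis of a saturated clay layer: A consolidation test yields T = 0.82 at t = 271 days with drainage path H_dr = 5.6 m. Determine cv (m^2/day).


Using cv = T * H_dr^2 / t
H_dr^2 = 5.6^2 = 31.36
cv = 0.82 * 31.36 / 271
cv = 0.09489 m^2/day


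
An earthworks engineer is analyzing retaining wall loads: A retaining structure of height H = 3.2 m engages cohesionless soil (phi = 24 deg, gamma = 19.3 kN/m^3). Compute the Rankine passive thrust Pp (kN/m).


Compute passive earth pressure coefficient:
Kp = tan^2(45 + phi/2) = tan^2(57.0) = 2.371184
Compute passive force:
Pp = 0.5 * Kp * gamma * H^2
Pp = 0.5 * 2.371184 * 19.3 * 3.2^2
Pp = 234.31 kN/m


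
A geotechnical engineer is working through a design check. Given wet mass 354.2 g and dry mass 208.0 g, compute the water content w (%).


Result: 70.29 %

Derivation:
Using w = (m_wet - m_dry) / m_dry * 100
m_wet - m_dry = 354.2 - 208.0 = 146.2 g
w = 146.2 / 208.0 * 100
w = 70.29 %


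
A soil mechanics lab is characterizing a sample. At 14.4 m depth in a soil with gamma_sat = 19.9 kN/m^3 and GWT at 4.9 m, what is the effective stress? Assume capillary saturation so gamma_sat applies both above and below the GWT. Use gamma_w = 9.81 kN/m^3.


Total stress = gamma_sat * depth
sigma = 19.9 * 14.4 = 286.56 kPa
Pore water pressure u = gamma_w * (depth - d_wt)
u = 9.81 * (14.4 - 4.9) = 93.195 kPa
Effective stress = sigma - u
sigma' = 286.56 - 93.195 = 193.37 kPa


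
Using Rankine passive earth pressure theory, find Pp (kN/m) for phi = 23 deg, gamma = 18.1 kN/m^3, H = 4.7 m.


Result: 456.33 kN/m

Derivation:
Compute passive earth pressure coefficient:
Kp = tan^2(45 + phi/2) = tan^2(56.5) = 2.282623
Compute passive force:
Pp = 0.5 * Kp * gamma * H^2
Pp = 0.5 * 2.282623 * 18.1 * 4.7^2
Pp = 456.33 kN/m


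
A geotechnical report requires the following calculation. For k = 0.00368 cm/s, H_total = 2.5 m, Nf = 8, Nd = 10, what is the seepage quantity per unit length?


Convert k to m/s for unit consistency with H:
k = 0.00368 cm/s = 0.00368 / 100 m/s = 3.68e-05 m/s
Using q = k * H * Nf / Nd
Nf / Nd = 8 / 10 = 0.8
q = 3.68e-05 * 2.5 * 0.8
q = 7.36e-05 m^3/s per m


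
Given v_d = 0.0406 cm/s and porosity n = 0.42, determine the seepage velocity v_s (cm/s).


Result: 0.09667 cm/s

Derivation:
Using v_s = v_d / n
v_s = 0.0406 / 0.42
v_s = 0.09667 cm/s


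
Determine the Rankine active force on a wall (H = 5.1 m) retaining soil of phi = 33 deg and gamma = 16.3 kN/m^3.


Compute active earth pressure coefficient:
Ka = tan^2(45 - phi/2) = tan^2(28.5) = 0.294801
Compute active force:
Pa = 0.5 * Ka * gamma * H^2
Pa = 0.5 * 0.294801 * 16.3 * 5.1^2
Pa = 62.49 kN/m


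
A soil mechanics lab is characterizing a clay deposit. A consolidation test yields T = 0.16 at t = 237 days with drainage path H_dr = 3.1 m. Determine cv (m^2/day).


Using cv = T * H_dr^2 / t
H_dr^2 = 3.1^2 = 9.61
cv = 0.16 * 9.61 / 237
cv = 0.00649 m^2/day


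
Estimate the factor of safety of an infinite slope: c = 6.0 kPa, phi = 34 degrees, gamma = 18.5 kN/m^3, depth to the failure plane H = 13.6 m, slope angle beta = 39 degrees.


Using Fs = c / (gamma*H*sin(beta)*cos(beta)) + tan(phi)/tan(beta)
Cohesion contribution = 6.0 / (18.5*13.6*sin(39)*cos(39))
Cohesion contribution = 0.0487603
Friction contribution = tan(34)/tan(39) = 0.832949
Fs = 0.0487603 + 0.832949
Fs = 0.882


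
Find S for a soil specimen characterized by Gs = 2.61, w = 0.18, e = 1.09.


Result: 0.431

Derivation:
Using S = Gs * w / e
S = 2.61 * 0.18 / 1.09
S = 0.431


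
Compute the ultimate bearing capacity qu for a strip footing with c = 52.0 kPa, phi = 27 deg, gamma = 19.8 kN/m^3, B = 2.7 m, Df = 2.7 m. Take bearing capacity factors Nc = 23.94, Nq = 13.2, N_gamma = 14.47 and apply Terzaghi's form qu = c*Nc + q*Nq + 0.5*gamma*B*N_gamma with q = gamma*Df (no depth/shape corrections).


Compute qu = c*Nc + gamma*Df*Nq + 0.5*gamma*B*N_gamma
Term 1: 52.0 * 23.94 = 1244.88
Term 2: 19.8 * 2.7 * 13.2 = 705.672
Term 3: 0.5 * 19.8 * 2.7 * 14.47 = 386.7831
qu = 1244.88 + 705.672 + 386.7831
qu = 2337.34 kPa


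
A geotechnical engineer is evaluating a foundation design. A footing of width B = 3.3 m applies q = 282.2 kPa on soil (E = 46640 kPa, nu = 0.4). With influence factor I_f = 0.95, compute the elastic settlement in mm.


Using Se = q * B * (1 - nu^2) * I_f / E
1 - nu^2 = 1 - 0.4^2 = 0.84
Se = 282.2 * 3.3 * 0.84 * 0.95 / 46640
Se = 0.015934 m
Convert to mm: Se = 0.015934 * 1000 = 15.934 mm


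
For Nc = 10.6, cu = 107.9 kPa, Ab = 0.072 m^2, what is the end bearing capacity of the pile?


Result: 82.35 kN

Derivation:
Using Qb = Nc * cu * Ab
Qb = 10.6 * 107.9 * 0.072
Qb = 82.35 kN


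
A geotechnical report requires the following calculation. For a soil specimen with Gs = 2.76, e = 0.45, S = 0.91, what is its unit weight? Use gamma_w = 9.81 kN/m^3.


Using gamma = gamma_w * (Gs + S*e) / (1 + e)
Numerator: Gs + S*e = 2.76 + 0.91*0.45 = 3.1695
Denominator: 1 + e = 1 + 0.45 = 1.45
gamma = 9.81 * 3.1695 / 1.45
gamma = 21.443 kN/m^3


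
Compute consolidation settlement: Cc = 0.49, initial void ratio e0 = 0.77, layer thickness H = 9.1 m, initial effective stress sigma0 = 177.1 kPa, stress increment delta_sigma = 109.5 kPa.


Using Sc = Cc * H / (1 + e0) * log10((sigma0 + delta_sigma) / sigma0)
Stress ratio = (177.1 + 109.5) / 177.1 = 1.61829
log10(1.61829) = 0.209058
Cc * H / (1 + e0) = 0.49 * 9.1 / (1 + 0.77) = 2.51921
Sc = 2.51921 * 0.209058
Sc = 0.5267 m


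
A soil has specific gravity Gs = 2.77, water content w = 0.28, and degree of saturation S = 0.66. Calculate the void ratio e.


Using the relation e = Gs * w / S
e = 2.77 * 0.28 / 0.66
e = 1.1752


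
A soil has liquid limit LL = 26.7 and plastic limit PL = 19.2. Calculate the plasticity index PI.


Result: 7.5

Derivation:
Using PI = LL - PL
PI = 26.7 - 19.2
PI = 7.5


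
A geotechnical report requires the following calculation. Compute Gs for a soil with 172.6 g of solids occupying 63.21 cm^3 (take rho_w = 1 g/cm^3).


Result: 2.731

Derivation:
Using Gs = m_s / (V_s * rho_w)
Since rho_w = 1 g/cm^3:
Gs = 172.6 / 63.21
Gs = 2.731


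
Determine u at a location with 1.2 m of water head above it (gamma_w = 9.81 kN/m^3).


Using u = gamma_w * h_w
u = 9.81 * 1.2
u = 11.77 kPa


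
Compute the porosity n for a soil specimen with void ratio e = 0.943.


Using the relation n = e / (1 + e)
n = 0.943 / (1 + 0.943)
n = 0.943 / 1.943
n = 0.4853


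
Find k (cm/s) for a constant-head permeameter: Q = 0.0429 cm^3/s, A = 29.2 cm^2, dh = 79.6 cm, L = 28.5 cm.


Compute hydraulic gradient:
i = dh / L = 79.6 / 28.5 = 2.79298
Then apply Darcy's law:
k = Q / (A * i)
k = 0.0429 / (29.2 * 2.79298)
k = 0.0429 / 81.5551
k = 0.000526 cm/s


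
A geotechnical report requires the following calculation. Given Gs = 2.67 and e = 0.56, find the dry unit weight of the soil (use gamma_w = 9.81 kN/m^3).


Using gamma_d = Gs * gamma_w / (1 + e)
gamma_d = 2.67 * 9.81 / (1 + 0.56)
gamma_d = 2.67 * 9.81 / 1.56
gamma_d = 16.79 kN/m^3


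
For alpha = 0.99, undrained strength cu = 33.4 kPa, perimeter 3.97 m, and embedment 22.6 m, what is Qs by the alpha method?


Result: 2966.75 kN

Derivation:
Using Qs = alpha * cu * perimeter * L
Qs = 0.99 * 33.4 * 3.97 * 22.6
Qs = 2966.75 kN


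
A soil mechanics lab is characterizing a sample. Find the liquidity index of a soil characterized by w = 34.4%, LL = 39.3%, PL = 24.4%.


First compute the plasticity index:
PI = LL - PL = 39.3 - 24.4 = 14.9
Then compute the liquidity index:
LI = (w - PL) / PI
LI = (34.4 - 24.4) / 14.9
LI = 0.671


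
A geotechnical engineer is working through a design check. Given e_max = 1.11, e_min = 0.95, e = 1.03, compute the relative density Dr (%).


Result: 50.0 %

Derivation:
Using Dr = (e_max - e) / (e_max - e_min) * 100
e_max - e = 1.11 - 1.03 = 0.08
e_max - e_min = 1.11 - 0.95 = 0.16
Dr = 0.08 / 0.16 * 100
Dr = 50.0 %


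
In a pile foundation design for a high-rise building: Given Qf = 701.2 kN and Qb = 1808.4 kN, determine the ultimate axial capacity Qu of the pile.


Using Qu = Qf + Qb
Qu = 701.2 + 1808.4
Qu = 2509.6 kN


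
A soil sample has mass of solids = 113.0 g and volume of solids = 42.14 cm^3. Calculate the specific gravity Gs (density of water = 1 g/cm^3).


Using Gs = m_s / (V_s * rho_w)
Since rho_w = 1 g/cm^3:
Gs = 113.0 / 42.14
Gs = 2.682


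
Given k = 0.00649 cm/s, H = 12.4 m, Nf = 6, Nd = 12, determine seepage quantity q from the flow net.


Convert k to m/s for unit consistency with H:
k = 0.00649 cm/s = 0.00649 / 100 m/s = 6.49e-05 m/s
Using q = k * H * Nf / Nd
Nf / Nd = 6 / 12 = 0.5
q = 6.49e-05 * 12.4 * 0.5
q = 0.0004024 m^3/s per m


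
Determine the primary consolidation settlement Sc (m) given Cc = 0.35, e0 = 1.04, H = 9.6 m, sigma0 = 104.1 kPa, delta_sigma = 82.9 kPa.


Result: 0.419 m

Derivation:
Using Sc = Cc * H / (1 + e0) * log10((sigma0 + delta_sigma) / sigma0)
Stress ratio = (104.1 + 82.9) / 104.1 = 1.79635
log10(1.79635) = 0.254391
Cc * H / (1 + e0) = 0.35 * 9.6 / (1 + 1.04) = 1.64706
Sc = 1.64706 * 0.254391
Sc = 0.419 m


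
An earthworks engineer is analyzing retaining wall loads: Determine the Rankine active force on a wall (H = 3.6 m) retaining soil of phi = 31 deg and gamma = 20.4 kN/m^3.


Compute active earth pressure coefficient:
Ka = tan^2(45 - phi/2) = tan^2(29.5) = 0.320099
Compute active force:
Pa = 0.5 * Ka * gamma * H^2
Pa = 0.5 * 0.320099 * 20.4 * 3.6^2
Pa = 42.31 kN/m


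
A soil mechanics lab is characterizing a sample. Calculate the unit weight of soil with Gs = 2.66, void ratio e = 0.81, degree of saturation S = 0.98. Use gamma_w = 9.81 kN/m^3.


Using gamma = gamma_w * (Gs + S*e) / (1 + e)
Numerator: Gs + S*e = 2.66 + 0.98*0.81 = 3.4538
Denominator: 1 + e = 1 + 0.81 = 1.81
gamma = 9.81 * 3.4538 / 1.81
gamma = 18.719 kN/m^3


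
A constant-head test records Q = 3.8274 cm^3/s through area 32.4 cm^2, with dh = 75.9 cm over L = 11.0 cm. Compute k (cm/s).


Result: 0.01712 cm/s

Derivation:
Compute hydraulic gradient:
i = dh / L = 75.9 / 11.0 = 6.9
Then apply Darcy's law:
k = Q / (A * i)
k = 3.8274 / (32.4 * 6.9)
k = 3.8274 / 223.56
k = 0.01712 cm/s


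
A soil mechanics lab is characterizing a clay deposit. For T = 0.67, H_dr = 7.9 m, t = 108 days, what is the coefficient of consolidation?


Using cv = T * H_dr^2 / t
H_dr^2 = 7.9^2 = 62.41
cv = 0.67 * 62.41 / 108
cv = 0.38717 m^2/day


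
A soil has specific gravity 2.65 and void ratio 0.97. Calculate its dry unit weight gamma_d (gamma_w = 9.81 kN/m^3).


Using gamma_d = Gs * gamma_w / (1 + e)
gamma_d = 2.65 * 9.81 / (1 + 0.97)
gamma_d = 2.65 * 9.81 / 1.97
gamma_d = 13.196 kN/m^3


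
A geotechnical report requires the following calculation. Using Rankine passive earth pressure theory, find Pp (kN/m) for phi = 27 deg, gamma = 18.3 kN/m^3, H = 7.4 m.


Result: 1334.28 kN/m

Derivation:
Compute passive earth pressure coefficient:
Kp = tan^2(45 + phi/2) = tan^2(58.5) = 2.66294
Compute passive force:
Pp = 0.5 * Kp * gamma * H^2
Pp = 0.5 * 2.66294 * 18.3 * 7.4^2
Pp = 1334.28 kN/m


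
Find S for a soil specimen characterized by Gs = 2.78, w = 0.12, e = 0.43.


Using S = Gs * w / e
S = 2.78 * 0.12 / 0.43
S = 0.7758


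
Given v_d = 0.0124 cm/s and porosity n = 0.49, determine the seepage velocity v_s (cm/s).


Using v_s = v_d / n
v_s = 0.0124 / 0.49
v_s = 0.02531 cm/s


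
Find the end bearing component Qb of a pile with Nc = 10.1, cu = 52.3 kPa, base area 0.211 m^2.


Using Qb = Nc * cu * Ab
Qb = 10.1 * 52.3 * 0.211
Qb = 111.46 kN


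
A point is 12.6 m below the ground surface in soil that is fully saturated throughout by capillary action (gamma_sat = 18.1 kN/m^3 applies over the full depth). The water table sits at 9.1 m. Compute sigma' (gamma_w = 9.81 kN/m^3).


Total stress = gamma_sat * depth
sigma = 18.1 * 12.6 = 228.06 kPa
Pore water pressure u = gamma_w * (depth - d_wt)
u = 9.81 * (12.6 - 9.1) = 34.335 kPa
Effective stress = sigma - u
sigma' = 228.06 - 34.335 = 193.73 kPa


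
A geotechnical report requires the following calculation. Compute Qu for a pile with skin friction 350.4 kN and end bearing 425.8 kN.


Result: 776.2 kN

Derivation:
Using Qu = Qf + Qb
Qu = 350.4 + 425.8
Qu = 776.2 kN


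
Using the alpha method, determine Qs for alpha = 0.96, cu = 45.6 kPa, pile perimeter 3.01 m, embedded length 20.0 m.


Result: 2635.32 kN

Derivation:
Using Qs = alpha * cu * perimeter * L
Qs = 0.96 * 45.6 * 3.01 * 20.0
Qs = 2635.32 kN


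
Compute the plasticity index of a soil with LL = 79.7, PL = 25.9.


Result: 53.8

Derivation:
Using PI = LL - PL
PI = 79.7 - 25.9
PI = 53.8


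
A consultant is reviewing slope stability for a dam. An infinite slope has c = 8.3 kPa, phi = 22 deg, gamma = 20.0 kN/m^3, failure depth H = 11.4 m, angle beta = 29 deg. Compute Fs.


Using Fs = c / (gamma*H*sin(beta)*cos(beta)) + tan(phi)/tan(beta)
Cohesion contribution = 8.3 / (20.0*11.4*sin(29)*cos(29))
Cohesion contribution = 0.0858525
Friction contribution = tan(22)/tan(29) = 0.728883
Fs = 0.0858525 + 0.728883
Fs = 0.815


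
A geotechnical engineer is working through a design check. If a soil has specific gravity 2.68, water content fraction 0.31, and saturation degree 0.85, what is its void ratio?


Using the relation e = Gs * w / S
e = 2.68 * 0.31 / 0.85
e = 0.9774


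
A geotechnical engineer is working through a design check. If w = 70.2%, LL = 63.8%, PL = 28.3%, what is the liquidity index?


Result: 1.18

Derivation:
First compute the plasticity index:
PI = LL - PL = 63.8 - 28.3 = 35.5
Then compute the liquidity index:
LI = (w - PL) / PI
LI = (70.2 - 28.3) / 35.5
LI = 1.18


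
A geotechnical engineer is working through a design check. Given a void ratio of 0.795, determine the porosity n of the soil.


Using the relation n = e / (1 + e)
n = 0.795 / (1 + 0.795)
n = 0.795 / 1.795
n = 0.4429


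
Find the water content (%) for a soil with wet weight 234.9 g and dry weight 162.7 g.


Using w = (m_wet - m_dry) / m_dry * 100
m_wet - m_dry = 234.9 - 162.7 = 72.2 g
w = 72.2 / 162.7 * 100
w = 44.38 %


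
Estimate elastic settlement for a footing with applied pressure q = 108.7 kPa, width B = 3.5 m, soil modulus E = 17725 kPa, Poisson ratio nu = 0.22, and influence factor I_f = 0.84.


Using Se = q * B * (1 - nu^2) * I_f / E
1 - nu^2 = 1 - 0.22^2 = 0.9516
Se = 108.7 * 3.5 * 0.9516 * 0.84 / 17725
Se = 0.017157 m
Convert to mm: Se = 0.017157 * 1000 = 17.157 mm


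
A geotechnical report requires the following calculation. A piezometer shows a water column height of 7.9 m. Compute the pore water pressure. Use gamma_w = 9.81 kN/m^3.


Result: 77.5 kPa

Derivation:
Using u = gamma_w * h_w
u = 9.81 * 7.9
u = 77.5 kPa


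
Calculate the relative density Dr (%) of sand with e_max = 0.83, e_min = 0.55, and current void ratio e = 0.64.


Result: 67.86 %

Derivation:
Using Dr = (e_max - e) / (e_max - e_min) * 100
e_max - e = 0.83 - 0.64 = 0.19
e_max - e_min = 0.83 - 0.55 = 0.28
Dr = 0.19 / 0.28 * 100
Dr = 67.86 %


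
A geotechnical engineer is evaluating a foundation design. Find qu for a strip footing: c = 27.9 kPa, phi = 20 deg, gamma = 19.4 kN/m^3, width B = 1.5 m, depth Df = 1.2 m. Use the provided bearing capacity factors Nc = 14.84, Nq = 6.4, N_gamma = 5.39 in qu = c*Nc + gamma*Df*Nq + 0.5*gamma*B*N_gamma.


Compute qu = c*Nc + gamma*Df*Nq + 0.5*gamma*B*N_gamma
Term 1: 27.9 * 14.84 = 414.036
Term 2: 19.4 * 1.2 * 6.4 = 148.992
Term 3: 0.5 * 19.4 * 1.5 * 5.39 = 78.4245
qu = 414.036 + 148.992 + 78.4245
qu = 641.45 kPa


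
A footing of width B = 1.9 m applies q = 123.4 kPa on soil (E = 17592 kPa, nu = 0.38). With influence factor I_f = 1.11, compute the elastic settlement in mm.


Result: 12.657 mm

Derivation:
Using Se = q * B * (1 - nu^2) * I_f / E
1 - nu^2 = 1 - 0.38^2 = 0.8556
Se = 123.4 * 1.9 * 0.8556 * 1.11 / 17592
Se = 0.012657 m
Convert to mm: Se = 0.012657 * 1000 = 12.657 mm


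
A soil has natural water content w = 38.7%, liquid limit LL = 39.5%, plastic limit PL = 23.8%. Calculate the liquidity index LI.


First compute the plasticity index:
PI = LL - PL = 39.5 - 23.8 = 15.7
Then compute the liquidity index:
LI = (w - PL) / PI
LI = (38.7 - 23.8) / 15.7
LI = 0.949


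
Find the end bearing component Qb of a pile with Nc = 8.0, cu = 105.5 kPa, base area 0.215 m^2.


Using Qb = Nc * cu * Ab
Qb = 8.0 * 105.5 * 0.215
Qb = 181.46 kN


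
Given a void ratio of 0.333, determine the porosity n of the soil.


Using the relation n = e / (1 + e)
n = 0.333 / (1 + 0.333)
n = 0.333 / 1.333
n = 0.2498


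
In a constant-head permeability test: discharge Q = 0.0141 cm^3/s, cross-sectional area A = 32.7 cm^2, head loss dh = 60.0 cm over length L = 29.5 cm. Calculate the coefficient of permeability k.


Result: 0.000212 cm/s

Derivation:
Compute hydraulic gradient:
i = dh / L = 60.0 / 29.5 = 2.0339
Then apply Darcy's law:
k = Q / (A * i)
k = 0.0141 / (32.7 * 2.0339)
k = 0.0141 / 66.5085
k = 0.000212 cm/s


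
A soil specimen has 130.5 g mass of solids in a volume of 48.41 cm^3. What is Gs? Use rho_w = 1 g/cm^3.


Using Gs = m_s / (V_s * rho_w)
Since rho_w = 1 g/cm^3:
Gs = 130.5 / 48.41
Gs = 2.696


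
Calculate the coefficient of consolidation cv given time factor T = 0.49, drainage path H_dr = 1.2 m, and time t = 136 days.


Using cv = T * H_dr^2 / t
H_dr^2 = 1.2^2 = 1.44
cv = 0.49 * 1.44 / 136
cv = 0.00519 m^2/day


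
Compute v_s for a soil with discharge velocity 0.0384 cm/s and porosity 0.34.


Using v_s = v_d / n
v_s = 0.0384 / 0.34
v_s = 0.11294 cm/s


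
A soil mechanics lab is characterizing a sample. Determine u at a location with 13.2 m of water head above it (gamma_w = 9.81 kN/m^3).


Result: 129.49 kPa

Derivation:
Using u = gamma_w * h_w
u = 9.81 * 13.2
u = 129.49 kPa


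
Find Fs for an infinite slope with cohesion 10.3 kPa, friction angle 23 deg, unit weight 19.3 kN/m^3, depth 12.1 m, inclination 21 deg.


Result: 1.238

Derivation:
Using Fs = c / (gamma*H*sin(beta)*cos(beta)) + tan(phi)/tan(beta)
Cohesion contribution = 10.3 / (19.3*12.1*sin(21)*cos(21))
Cohesion contribution = 0.13183
Friction contribution = tan(23)/tan(21) = 1.10579
Fs = 0.13183 + 1.10579
Fs = 1.238


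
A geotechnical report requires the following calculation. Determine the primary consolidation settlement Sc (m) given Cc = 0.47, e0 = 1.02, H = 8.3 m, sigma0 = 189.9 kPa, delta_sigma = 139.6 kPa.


Result: 0.4622 m

Derivation:
Using Sc = Cc * H / (1 + e0) * log10((sigma0 + delta_sigma) / sigma0)
Stress ratio = (189.9 + 139.6) / 189.9 = 1.73512
log10(1.73512) = 0.23933
Cc * H / (1 + e0) = 0.47 * 8.3 / (1 + 1.02) = 1.93119
Sc = 1.93119 * 0.23933
Sc = 0.4622 m
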